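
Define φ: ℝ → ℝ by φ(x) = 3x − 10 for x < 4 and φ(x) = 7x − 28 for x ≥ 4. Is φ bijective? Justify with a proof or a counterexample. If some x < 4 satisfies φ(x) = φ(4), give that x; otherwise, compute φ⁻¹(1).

Both pieces are strictly increasing (slopes 3 and 7), so each is injective on its own interval.
The left piece maps (−∞, 4) onto (−∞, 2); the right piece maps [4, ∞) onto [0, ∞).
These images overlap. In particular φ(4) = 0 (right piece), and solving 3x − 10 = 0 on the left piece gives x = 10/3 < 4.
So φ(10/3) = φ(4) with 10/3 ≠ 4, and φ is not injective, hence not bijective. This x = 10/3 is the requested value below 4.

10/3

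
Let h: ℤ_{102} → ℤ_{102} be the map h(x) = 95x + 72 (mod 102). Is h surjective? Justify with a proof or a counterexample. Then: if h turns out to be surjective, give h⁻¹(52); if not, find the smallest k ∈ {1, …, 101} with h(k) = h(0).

Recall: h is surjective if every y in the codomain equals h(x) for some x in the domain.
Since gcd(95, 102) = 1, 95 is invertible modulo 102. Euclid's algorithm: 102 = 1·95 + 7, 95 = 13·7 + 4, 7 = 1·4 + 3, 4 = 1·3 + 1; back-substituting gives 1 = 29·95 − 27·102, so 95⁻¹ ≡ 29 (mod 102).
Then y ↦ 29(y − 72) is a two-sided inverse to h, so every y ∈ ℤ_{102} has a preimage.
Therefore h is surjective.
Since h is surjective, we compute h⁻¹(52): solve 95x + 72 ≡ 52 (mod 102), i.e. 95x ≡ 82 (mod 102).
Multiplying by 95⁻¹ = 29 gives x ≡ 29·82 = 2378 = 23·102 + 32 ≡ 32 (mod 102).
Check: h(32) = 95·32 + 72 = 3112 = 30·102 + 52 ≡ 52 (mod 102).

32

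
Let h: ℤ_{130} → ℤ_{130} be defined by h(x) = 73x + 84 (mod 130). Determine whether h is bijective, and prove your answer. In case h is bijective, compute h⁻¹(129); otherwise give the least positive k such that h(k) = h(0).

95

Suppose h(a) = h(b) in ℤ_{130}. Then 73a + 84 ≡ 73b + 84 (mod 130), therefore 73(a − b) ≡ 0 (mod 130).
Since gcd(73, 130) = 1, 73 is invertible modulo 130, so a − b ≡ 0 (mod 130), i.e. a = b.
We now compute 73⁻¹ mod 130 explicitly. Euclid's algorithm: 130 = 1·73 + 57, 73 = 1·57 + 16, 57 = 3·16 + 9, 16 = 1·9 + 7, 9 = 1·7 + 2, 7 = 3·2 + 1; back-substituting gives 1 = 57·73 − 32·130, so 73⁻¹ ≡ 57 (mod 130).
Then y ↦ 57(y − 84) is a two-sided inverse to h, so every y ∈ ℤ_{130} has a preimage.
Thus h is bijective.
Since h is bijective, we find h⁻¹(129): we need 73x ≡ 129 − 84 ≡ 45 (mod 130). Using 73⁻¹ = 57: x ≡ 57·45 = 2565 = 19·130 + 95, so x = 95.
Check: h(95) = 73·95 + 84 = 7019 = 53·130 + 129 ≡ 129 (mod 130).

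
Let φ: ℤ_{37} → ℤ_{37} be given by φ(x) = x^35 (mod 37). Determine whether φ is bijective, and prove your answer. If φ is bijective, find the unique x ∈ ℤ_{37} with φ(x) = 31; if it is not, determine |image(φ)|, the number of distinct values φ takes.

6

Since 37 is prime, the nonzero elements of ℤ_{37} form a cyclic group of order 36.
As gcd(35, 36) = 1, raising to the 35th power is a bijection on this group: if a^35 ≡ b^35 then (ab^{−1})^35 = 1, and the only element of order dividing gcd(35, 36) = 1 is 1, so a = b.
With φ(0) = 0 this makes φ injective on all of ℤ_{37}, hence bijective (finite equal-size domain and codomain). In particular φ is bijective.
Since φ is bijective, we find the preimage of 31. The inverse of x ↦ x^35 on (ℤ_{37})^× is x ↦ x^35, because 35·35 = 1225 = 34·36 + 1 ≡ 1 (mod 36) and x^{36} = 1 for x ≠ 0 (Fermat). So φ⁻¹(31) = 31^35 mod 37.
Repeated squaring mod 37: 31^1 ≡ 31, 31^2 ≡ 31² = 961 ≡ 36, 31^4 ≡ 36² = 1296 ≡ 1, 31^8 ≡ 1² = 1, 31^16 ≡ 1² = 1, 31^32 ≡ 1² = 1. Since 35 = 32 + 2 + 1, 31^35 ≡ 1·36·31: 1·36 = 36, then 36·31 = 1116 ≡ 6. So 31^35 ≡ 6 (mod 37).
Hence φ⁻¹(31) = 6.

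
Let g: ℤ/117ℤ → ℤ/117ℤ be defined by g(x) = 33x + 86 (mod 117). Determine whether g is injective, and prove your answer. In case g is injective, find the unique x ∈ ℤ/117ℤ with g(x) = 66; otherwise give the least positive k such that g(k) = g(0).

39

We have gcd(33, 117) = 3 > 1. Taking a = 0 and b = 39: g(0) = 86 and g(39) = 33·39 + 86 = 1373 ≡ 86 (mod 117).
So g(0) = g(39) while 0 ≠ 39, hence g is not injective.
Since g is not injective, we find the least positive k with g(k) = g(0): this means 33k ≡ 0 (mod 117), i.e. 117 ∣ 33k. Since gcd(33, 117) = 3, dividing through by 3 this holds exactly when 39 ∣ 11k, and as gcd(11, 39) = 1, exactly when 39 ∣ k.
The smallest positive such k is 39.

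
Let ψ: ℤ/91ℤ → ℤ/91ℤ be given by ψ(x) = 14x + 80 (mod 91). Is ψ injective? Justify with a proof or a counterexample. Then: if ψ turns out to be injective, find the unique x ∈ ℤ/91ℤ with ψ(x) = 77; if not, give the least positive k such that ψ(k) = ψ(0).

We have gcd(14, 91) = 7 > 1. Taking a = 0 and b = 13: ψ(0) = 80 and ψ(13) = 14·13 + 80 = 262 ≡ 80 (mod 91).
So ψ(0) = ψ(13) while 0 ≠ 13, so ψ is not injective.
Since ψ is not injective, we find the least positive k with ψ(k) = ψ(0): this means 14k ≡ 0 (mod 91), i.e. 91 ∣ 14k. Since gcd(14, 91) = 7, dividing through by 7 this holds exactly when 13 ∣ 2k, and as gcd(2, 13) = 1, exactly when 13 ∣ k.
The smallest positive such k is 13.

13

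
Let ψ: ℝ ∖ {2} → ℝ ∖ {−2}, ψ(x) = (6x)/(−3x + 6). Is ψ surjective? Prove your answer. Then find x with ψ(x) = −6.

For any y ≠ −2, solving y(−3x + 6) = 6x for x gives a well-defined x ≠ 2. So ψ is surjective.
Solving ψ(x) = −6: cross-multiplying gives 6x = −6(−3x + 6), which rearranges to −12x = −36, so x = 3.

3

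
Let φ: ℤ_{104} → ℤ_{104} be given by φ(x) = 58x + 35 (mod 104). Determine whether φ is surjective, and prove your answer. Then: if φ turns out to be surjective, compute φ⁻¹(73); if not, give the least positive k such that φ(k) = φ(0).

Since gcd(58, 104) = 2, we have 58x ≡ 0 (mod 2) for all x, so φ(x) ≡ 1 (mod 2).
But 0 ≢ 1 (mod 2), so 0 ∈ ℤ_{104} has no preimage. So φ is not surjective.
Since φ is not surjective, we find the least positive k with φ(k) = φ(0): this means 58k ≡ 0 (mod 104), i.e. 104 ∣ 58k. Since gcd(58, 104) = 2, dividing through by 2 this holds exactly when 52 ∣ 29k, and as gcd(29, 52) = 1, exactly when 52 ∣ k.
The smallest positive such k is 52.

52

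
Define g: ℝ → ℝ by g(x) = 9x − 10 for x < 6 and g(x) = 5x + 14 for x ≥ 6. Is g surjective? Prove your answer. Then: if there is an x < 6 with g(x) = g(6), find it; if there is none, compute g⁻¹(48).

34/5

Both pieces are strictly increasing (slopes 9 and 5), so each is injective on its own interval.
The left piece maps (−∞, 6) onto (−∞, 44); the right piece maps [6, ∞) onto [44, ∞).
These images together cover ℝ, so g is surjective.
Because the two images are disjoint, no x < 6 has g(x) = g(6), so we compute g⁻¹(48): 48 lies in [44, ∞), so solve 5x + 14 = 48: x = (48 − 14)/5 = 34/5.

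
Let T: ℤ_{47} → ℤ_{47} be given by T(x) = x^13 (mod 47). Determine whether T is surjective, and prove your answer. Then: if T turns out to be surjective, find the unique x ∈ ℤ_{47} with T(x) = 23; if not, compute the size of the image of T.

Since 47 is prime, the nonzero elements of ℤ_{47} form a cyclic group of order 46.
As gcd(13, 46) = 1, raising to the 13th power is a bijection on this group: if a^13 ≡ b^13 then (ab^{−1})^13 = 1, and the only element of order dividing gcd(13, 46) = 1 is 1, so a = b.
With T(0) = 0 this makes T injective on all of ℤ_{47}, hence bijective (finite equal-size domain and codomain). In particular T is surjective.
Since T is surjective, we find the preimage of 23. The inverse of x ↦ x^13 on (ℤ_{47})^× is x ↦ x^39, because 13·39 = 507 = 11·46 + 1 ≡ 1 (mod 46) and x^{46} = 1 for x ≠ 0 (Fermat). So T⁻¹(23) = 23^39 mod 47.
Repeated squaring mod 47: 23^1 ≡ 23, 23^2 ≡ 23² = 529 ≡ 12, 23^4 ≡ 12² = 144 ≡ 3, 23^8 ≡ 3² = 9, 23^16 ≡ 9² = 81 ≡ 34, 23^32 ≡ 34² = 1156 ≡ 28. Since 39 = 32 + 4 + 2 + 1, 23^39 ≡ 28·3·12·23: 28·3 = 84 ≡ 37, then 37·12 = 444 ≡ 21, then 21·23 = 483 ≡ 13. So 23^39 ≡ 13 (mod 47).
Hence T⁻¹(23) = 13.

13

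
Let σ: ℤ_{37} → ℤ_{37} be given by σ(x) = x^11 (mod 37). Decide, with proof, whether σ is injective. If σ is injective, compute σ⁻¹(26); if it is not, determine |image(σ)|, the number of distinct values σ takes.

Since 37 is prime, the nonzero elements of ℤ_{37} form a cyclic group of order 36.
As gcd(11, 36) = 1, raising to the 11th power is a bijection on this group: if a^11 ≡ b^11 then (ab^{−1})^11 = 1, and the only element of order dividing gcd(11, 36) = 1 is 1, so a = b.
With σ(0) = 0 this makes σ injective on all of ℤ_{37}, hence bijective (finite equal-size domain and codomain). In particular σ is injective.
Since σ is injective, we find the preimage of 26. The inverse of x ↦ x^11 on (ℤ_{37})^× is x ↦ x^23, because 11·23 = 253 = 7·36 + 1 ≡ 1 (mod 36) and x^{36} = 1 for x ≠ 0 (Fermat). So σ⁻¹(26) = 26^23 mod 37.
Repeated squaring mod 37: 26^1 ≡ 26, 26^2 ≡ 26² = 676 ≡ 10, 26^4 ≡ 10² = 100 ≡ 26, 26^8 ≡ 26² = 676 ≡ 10, 26^16 ≡ 10² = 100 ≡ 26. Since 23 = 16 + 4 + 2 + 1, 26^23 ≡ 26·26·10·26: 26·26 = 676 ≡ 10, then 10·10 = 100 ≡ 26, then 26·26 = 676 ≡ 10. So 26^23 ≡ 10 (mod 37).
Hence σ⁻¹(26) = 10.

10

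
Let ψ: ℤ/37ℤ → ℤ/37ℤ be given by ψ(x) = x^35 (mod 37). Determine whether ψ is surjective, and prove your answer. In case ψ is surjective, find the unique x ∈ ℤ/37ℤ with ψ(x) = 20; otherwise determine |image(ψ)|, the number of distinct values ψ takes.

Since 37 is prime, the nonzero elements of ℤ/37ℤ form a cyclic group of order 36.
As gcd(35, 36) = 1, raising to the 35th power is a bijection on this group: if x_1^35 ≡ x_2^35 then (x_1x_2^{−1})^35 = 1, and the only element of order dividing gcd(35, 36) = 1 is 1, so x_1 = x_2.
With ψ(0) = 0 this makes ψ injective on all of ℤ/37ℤ, hence bijective (finite equal-size domain and codomain). In particular ψ is surjective.
Since ψ is surjective, we find the preimage of 20. The inverse of x ↦ x^35 on (ℤ/37ℤ)^× is x ↦ x^35, because 35·35 = 1225 = 34·36 + 1 ≡ 1 (mod 36) and x^{36} = 1 for x ≠ 0 (Fermat). So ψ⁻¹(20) = 20^35 mod 37.
Repeated squaring mod 37: 20^1 ≡ 20, 20^2 ≡ 20² = 400 ≡ 30, 20^4 ≡ 30² = 900 ≡ 12, 20^8 ≡ 12² = 144 ≡ 33, 20^16 ≡ 33² = 1089 ≡ 16, 20^32 ≡ 16² = 256 ≡ 34. Since 35 = 32 + 2 + 1, 20^35 ≡ 34·30·20: 34·30 = 1020 ≡ 21, then 21·20 = 420 ≡ 13. So 20^35 ≡ 13 (mod 37).
Hence ψ⁻¹(20) = 13.

13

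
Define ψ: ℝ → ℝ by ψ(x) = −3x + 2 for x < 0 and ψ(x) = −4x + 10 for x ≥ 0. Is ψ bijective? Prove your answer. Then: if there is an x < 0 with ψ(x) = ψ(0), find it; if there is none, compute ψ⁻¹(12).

-8/3

Both pieces are strictly decreasing (slopes −3 and −4), so each is injective on its own interval.
The left piece maps (−∞, 0) onto (2, ∞); the right piece maps [0, ∞) onto (−∞, 10].
These images overlap. In particular ψ(0) = 10 (right piece), and solving −3x + 2 = 10 on the left piece gives x = −8/3 < 0.
So ψ(−8/3) = ψ(0) with −8/3 ≠ 0, and ψ is not injective, hence not bijective. This x = −8/3 is the requested value below 0.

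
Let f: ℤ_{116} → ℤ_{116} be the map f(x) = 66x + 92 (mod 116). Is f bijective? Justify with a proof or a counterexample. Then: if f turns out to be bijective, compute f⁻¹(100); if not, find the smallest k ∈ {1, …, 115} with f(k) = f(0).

We have gcd(66, 116) = 2 > 1. Taking a = 0 and b = 58: f(0) = 92 and f(58) = 66·58 + 92 = 3920 ≡ 92 (mod 116).
So f(0) = f(58) while 0 ≠ 58, thus f is not injective, hence not bijective.
Since f is not bijective, we find the least positive k with f(k) = f(0): this means 66k ≡ 0 (mod 116), i.e. 116 ∣ 66k. Since gcd(66, 116) = 2, dividing through by 2 this holds exactly when 58 ∣ 33k, and as gcd(33, 58) = 1, exactly when 58 ∣ k.
The smallest positive such k is 58.

58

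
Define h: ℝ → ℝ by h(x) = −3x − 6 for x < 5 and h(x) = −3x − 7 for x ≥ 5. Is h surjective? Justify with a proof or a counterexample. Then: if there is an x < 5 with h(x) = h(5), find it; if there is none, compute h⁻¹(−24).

17/3

Both pieces are strictly decreasing (slopes −3 and −3), so each is injective on its own interval.
The left piece maps (−∞, 5) onto (−21, ∞); the right piece maps [5, ∞) onto (−∞, −22].
The union (−21, ∞) ∪ (−∞, −22] omits the interval between −21 and −22; in particular −21 has no preimage. So h is not surjective.
Because the two images are disjoint, no x < 5 has h(x) = h(5), so we compute h⁻¹(−24): −24 lies in (−∞, −22], so solve −3x − 7 = −24: x = (−24 + 7)/(−3) = 17/3.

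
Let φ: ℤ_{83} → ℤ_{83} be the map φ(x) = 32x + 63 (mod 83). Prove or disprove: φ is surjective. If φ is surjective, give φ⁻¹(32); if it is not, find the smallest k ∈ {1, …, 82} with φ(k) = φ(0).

12

Recall that φ is surjective if every y in the codomain equals φ(x) for some x in the domain.
Since gcd(32, 83) = 1, 32 is invertible modulo 83. Euclid's algorithm: 83 = 2·32 + 19, 32 = 1·19 + 13, 19 = 1·13 + 6, 13 = 2·6 + 1; back-substituting gives 1 = 13·32 − 5·83, so 32⁻¹ ≡ 13 (mod 83).
For any y ∈ ℤ_{83}, x = 13(y − 63) mod 83 satisfies φ(x) = 32·13(y − 63) + 63 ≡ y (since 32·13 ≡ 1 mod 83). So every y has a preimage.
Hence φ is surjective.
Since φ is surjective, we compute φ⁻¹(32): solve 32x + 63 ≡ 32 (mod 83), i.e. 32x ≡ 52 (mod 83).
Multiplying by 32⁻¹ = 13 gives x ≡ 13·52 = 676 = 8·83 + 12 ≡ 12 (mod 83).
Check: φ(12) = 32·12 + 63 = 447 = 5·83 + 32 ≡ 32 (mod 83).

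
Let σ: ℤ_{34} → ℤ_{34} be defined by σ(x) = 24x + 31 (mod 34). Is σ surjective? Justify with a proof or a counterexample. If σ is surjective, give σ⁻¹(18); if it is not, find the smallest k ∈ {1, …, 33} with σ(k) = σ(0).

Since gcd(24, 34) = 2, we have 24x ≡ 0 (mod 2) for all x, so σ(x) ≡ 1 (mod 2).
But 0 ≢ 1 (mod 2), so 0 ∈ ℤ_{34} has no preimage. So σ is not surjective.
Since σ is not surjective, we find the least positive k with σ(k) = σ(0): this means 24k ≡ 0 (mod 34), i.e. 34 ∣ 24k. Since gcd(24, 34) = 2, dividing through by 2 this holds exactly when 17 ∣ 12k, and as gcd(12, 17) = 1, exactly when 17 ∣ k.
The smallest positive such k is 17.

17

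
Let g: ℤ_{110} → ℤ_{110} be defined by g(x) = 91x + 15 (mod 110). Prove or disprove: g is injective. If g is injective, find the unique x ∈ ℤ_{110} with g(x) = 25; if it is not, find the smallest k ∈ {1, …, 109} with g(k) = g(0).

40

Suppose g(s) = g(t) in ℤ_{110}. Then 91s + 15 ≡ 91t + 15 (mod 110), thus 91(s − t) ≡ 0 (mod 110).
Since gcd(91, 110) = 1, 91 is invertible modulo 110, therefore s − t ≡ 0 (mod 110), i.e. s = t.
So g is injective.
We now compute 91⁻¹ mod 110 explicitly. Euclid's algorithm: 110 = 1·91 + 19, 91 = 4·19 + 15, 19 = 1·15 + 4, 15 = 3·4 + 3, 4 = 1·3 + 1; back-substituting gives 1 = 81·91 − 67·110, so 91⁻¹ ≡ 81 (mod 110).
Since g is injective, we compute g⁻¹(25): solve 91x + 15 ≡ 25 (mod 110), i.e. 91x ≡ 10 (mod 110).
Multiplying by 91⁻¹ = 81 gives x ≡ 81·10 = 810 = 7·110 + 40 ≡ 40 (mod 110).
Check: g(40) = 91·40 + 15 = 3655 = 33·110 + 25 ≡ 25 (mod 110).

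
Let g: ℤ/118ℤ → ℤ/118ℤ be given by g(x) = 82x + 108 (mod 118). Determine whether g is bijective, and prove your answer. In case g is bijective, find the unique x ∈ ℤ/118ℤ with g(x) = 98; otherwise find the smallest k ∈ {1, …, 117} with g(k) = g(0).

We have gcd(82, 118) = 2 > 1. Taking s = 0 and t = 59: g(0) = 108 and g(59) = 82·59 + 108 = 4946 ≡ 108 (mod 118).
So g(0) = g(59) while 0 ≠ 59, hence g is not injective, hence not bijective.
Since g is not bijective, we find the least positive k with g(k) = g(0): this means 82k ≡ 0 (mod 118), i.e. 118 ∣ 82k. Since gcd(82, 118) = 2, dividing through by 2 this holds exactly when 59 ∣ 41k, and as gcd(41, 59) = 1, exactly when 59 ∣ k.
The smallest positive such k is 59.

59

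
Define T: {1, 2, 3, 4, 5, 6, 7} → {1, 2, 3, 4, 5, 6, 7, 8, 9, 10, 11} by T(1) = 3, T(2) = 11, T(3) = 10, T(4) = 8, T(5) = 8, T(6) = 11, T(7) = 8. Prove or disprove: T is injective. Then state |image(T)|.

T(4) = 8 = T(5) with 4 ≠ 5, so T is not injective.
The image of T is {3, 8, 10, 11}, which has 4 elements.

4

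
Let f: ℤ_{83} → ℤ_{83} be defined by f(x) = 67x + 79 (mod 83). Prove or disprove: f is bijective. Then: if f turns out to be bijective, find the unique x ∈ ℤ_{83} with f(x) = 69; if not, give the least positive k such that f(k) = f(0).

11

Suppose f(x_1) = f(x_2) in ℤ_{83}. Then 67x_1 + 79 ≡ 67x_2 + 79 (mod 83), so 67(x_1 − x_2) ≡ 0 (mod 83).
Since gcd(67, 83) = 1, 67 is invertible modulo 83, so x_1 − x_2 ≡ 0 (mod 83), i.e. x_1 = x_2.
We now compute 67⁻¹ mod 83 explicitly. Euclid's algorithm: 83 = 1·67 + 16, 67 = 4·16 + 3, 16 = 5·3 + 1; back-substituting gives 1 = 57·67 − 46·83, so 67⁻¹ ≡ 57 (mod 83).
For any y ∈ ℤ_{83}, x = 57(y − 79) mod 83 satisfies f(x) = 67·57(y − 79) + 79 ≡ y (since 67·57 ≡ 1 mod 83). So every y has a preimage.
Hence f is bijective.
Since f is bijective, we find f⁻¹(69): we need 67x ≡ 69 − 79 ≡ 73 (mod 83). Using 67⁻¹ = 57: x ≡ 57·73 = 4161 = 50·83 + 11, so x = 11.
Check: f(11) = 67·11 + 79 = 816 = 9·83 + 69 ≡ 69 (mod 83).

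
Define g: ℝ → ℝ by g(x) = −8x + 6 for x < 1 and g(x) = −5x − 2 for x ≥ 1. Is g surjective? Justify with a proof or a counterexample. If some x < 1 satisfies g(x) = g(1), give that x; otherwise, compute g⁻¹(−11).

9/5

Both pieces are strictly decreasing (slopes −8 and −5), so each is injective on its own interval.
The left piece maps (−∞, 1) onto (−2, ∞); the right piece maps [1, ∞) onto (−∞, −7].
The union (−2, ∞) ∪ (−∞, −7] omits the interval between −2 and −7; in particular −2 has no preimage. So g is not surjective.
Because the two images are disjoint, no x < 1 has g(x) = g(1), so we compute g⁻¹(−11): −11 lies in (−∞, −7], so solve −5x − 2 = −11: x = (−11 + 2)/(−5) = 9/5.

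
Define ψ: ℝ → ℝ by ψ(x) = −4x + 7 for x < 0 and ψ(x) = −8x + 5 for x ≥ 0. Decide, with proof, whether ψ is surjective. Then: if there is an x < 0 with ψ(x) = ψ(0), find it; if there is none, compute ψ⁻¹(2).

Both pieces are strictly decreasing (slopes −4 and −8), so each is injective on its own interval.
The left piece maps (−∞, 0) onto (7, ∞); the right piece maps [0, ∞) onto (−∞, 5].
The union (7, ∞) ∪ (−∞, 5] omits the interval between 7 and 5; in particular 7 has no preimage. So ψ is not surjective.
Because the two images are disjoint, no x < 0 has ψ(x) = ψ(0), so we compute ψ⁻¹(2): 2 lies in (−∞, 5], so solve −8x + 5 = 2: x = (2 − 5)/(−8) = 3/8.

3/8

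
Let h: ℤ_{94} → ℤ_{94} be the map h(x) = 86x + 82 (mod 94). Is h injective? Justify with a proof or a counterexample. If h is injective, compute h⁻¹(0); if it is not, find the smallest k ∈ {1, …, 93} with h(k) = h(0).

We have gcd(86, 94) = 2 > 1. Taking u = 0 and v = 47: h(0) = 82 and h(47) = 86·47 + 82 = 4124 ≡ 82 (mod 94).
So h(0) = h(47) while 0 ≠ 47, thus h is not injective.
Since h is not injective, we find the least positive k with h(k) = h(0): this means 86k ≡ 0 (mod 94), i.e. 94 ∣ 86k. Since gcd(86, 94) = 2, dividing through by 2 this holds exactly when 47 ∣ 43k, and as gcd(43, 47) = 1, exactly when 47 ∣ k.
The smallest positive such k is 47.

47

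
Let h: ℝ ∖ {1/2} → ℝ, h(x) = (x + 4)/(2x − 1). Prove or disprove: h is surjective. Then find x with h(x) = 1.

If h(x) = 1/2, cross-multiplying gives 2(x + 4) = 1(2x − 1), which simplifies to 8 = −1 — false.  So 1/2 has no preimage and h is not surjective.
Solving h(x) = 1: cross-multiplying gives x + 4 = 1(2x − 1), which rearranges to −1x = −5, so x = 5.

5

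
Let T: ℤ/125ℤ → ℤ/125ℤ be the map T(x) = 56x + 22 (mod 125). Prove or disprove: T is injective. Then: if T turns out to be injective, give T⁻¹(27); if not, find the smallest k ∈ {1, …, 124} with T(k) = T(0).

Suppose T(u) = T(v) in ℤ/125ℤ. Then 56u + 22 ≡ 56v + 22 (mod 125), thus 56(u − v) ≡ 0 (mod 125).
Since gcd(56, 125) = 1, 56 is invertible modulo 125, therefore u − v ≡ 0 (mod 125), i.e. u = v.
Therefore T is injective.
We now compute 56⁻¹ mod 125 explicitly. Euclid's algorithm: 125 = 2·56 + 13, 56 = 4·13 + 4, 13 = 3·4 + 1; back-substituting gives 1 = 96·56 − 43·125, so 56⁻¹ ≡ 96 (mod 125).
Since T is injective, we compute T⁻¹(27): solve 56x + 22 ≡ 27 (mod 125), i.e. 56x ≡ 5 (mod 125).
Multiplying by 56⁻¹ = 96 gives x ≡ 96·5 = 480 = 3·125 + 105 ≡ 105 (mod 125).
Check: T(105) = 56·105 + 22 = 5902 = 47·125 + 27 ≡ 27 (mod 125).

105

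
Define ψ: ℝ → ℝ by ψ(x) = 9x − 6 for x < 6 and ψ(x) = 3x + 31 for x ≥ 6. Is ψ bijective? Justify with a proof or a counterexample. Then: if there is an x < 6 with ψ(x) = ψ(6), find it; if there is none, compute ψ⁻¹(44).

50/9

Both pieces are strictly increasing (slopes 9 and 3), so each is injective on its own interval.
The left piece maps (−∞, 6) onto (−∞, 48); the right piece maps [6, ∞) onto [49, ∞).
The images leave a gap (48 has no preimage), so ψ is not surjective, hence not bijective.
Because the two images are disjoint, no x < 6 has ψ(x) = ψ(6), so we compute ψ⁻¹(44): 44 lies in (−∞, 48), so solve 9x − 6 = 44: x = (44 + 6)/9 = 50/9.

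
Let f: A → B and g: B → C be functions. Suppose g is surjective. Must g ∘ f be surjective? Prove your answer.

not surjective

No. Take A = {0}, B = C = {0, 1, 2, 3}, f(0) = 0, and g = identity (surjective).
Then (g ∘ f)(0) = 0, and 3 ∈ C has no preimage under g ∘ f, so g ∘ f is not surjective.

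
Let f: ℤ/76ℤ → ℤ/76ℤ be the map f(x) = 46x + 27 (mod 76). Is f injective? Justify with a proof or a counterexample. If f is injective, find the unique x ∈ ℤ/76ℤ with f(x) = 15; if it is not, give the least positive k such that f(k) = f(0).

38

By definition, injectivity means: for all u, v in the domain, f(u) = f(v) implies u = v.
We have gcd(46, 76) = 2 > 1. Taking u = 0 and v = 38: f(0) = 27 and f(38) = 46·38 + 27 = 1775 ≡ 27 (mod 76).
So f(0) = f(38) while 0 ≠ 38, hence f is not injective.
Since f is not injective, we find the least positive k with f(k) = f(0): this means 46k ≡ 0 (mod 76), i.e. 76 ∣ 46k. Since gcd(46, 76) = 2, dividing through by 2 this holds exactly when 38 ∣ 23k, and as gcd(23, 38) = 1, exactly when 38 ∣ k.
The smallest positive such k is 38.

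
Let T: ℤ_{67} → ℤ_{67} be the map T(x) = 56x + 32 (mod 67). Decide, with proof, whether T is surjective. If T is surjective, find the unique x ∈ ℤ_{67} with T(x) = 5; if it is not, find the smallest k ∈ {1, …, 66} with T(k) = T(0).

Since gcd(56, 67) = 1, 56 is invertible modulo 67. Euclid's algorithm: 67 = 1·56 + 11, 56 = 5·11 + 1; back-substituting gives 1 = 6·56 − 5·67, so 56⁻¹ ≡ 6 (mod 67).
For any y ∈ ℤ_{67}, x = 6(y − 32) mod 67 satisfies T(x) = 56·6(y − 32) + 32 ≡ y (since 56·6 ≡ 1 mod 67). So every y has a preimage.
Therefore T is surjective.
Since T is surjective, we find T⁻¹(5): we need 56x ≡ 5 − 32 ≡ 40 (mod 67). Using 56⁻¹ = 6: x ≡ 6·40 = 240 = 3·67 + 39, so x = 39.
Check: T(39) = 56·39 + 32 = 2216 = 33·67 + 5 ≡ 5 (mod 67).

39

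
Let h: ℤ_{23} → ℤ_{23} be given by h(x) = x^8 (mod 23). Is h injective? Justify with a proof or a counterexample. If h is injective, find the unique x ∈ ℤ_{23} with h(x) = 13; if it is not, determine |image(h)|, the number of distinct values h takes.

12

h(11): Repeated squaring mod 23: 11^1 ≡ 11, 11^2 ≡ 11² = 121 ≡ 6, 11^4 ≡ 6² = 36 ≡ 13, 11^8 ≡ 13² = 169 ≡ 8. So 11^8 ≡ 8 (mod 23).
h(12): Repeated squaring mod 23: 12^1 ≡ 12, 12^2 ≡ 12² = 144 ≡ 6, 12^4 ≡ 6² = 36 ≡ 13, 12^8 ≡ 13² = 169 ≡ 8. So 12^8 ≡ 8 (mod 23).
So h(11) = h(12) = 8 while 11 ≠ 12, therefore h is not injective.
Since h is not injective, we determine |image(h)|. Computing x^8 mod 23 for each x (by repeated squaring, reducing mod 23 at every step), the values h(0), h(1), …, h(22) are: 0, 1, 3, 6, 9, 16, 18, 12, 4, 13, 2, 8, 8, 2, 13, 4, 12, 18, 16, 9, 6, 3, 1.
The distinct values are {0, 1, 2, 3, 4, 6, 8, 9, 12, 13, 16, 18}; there are 12 of them.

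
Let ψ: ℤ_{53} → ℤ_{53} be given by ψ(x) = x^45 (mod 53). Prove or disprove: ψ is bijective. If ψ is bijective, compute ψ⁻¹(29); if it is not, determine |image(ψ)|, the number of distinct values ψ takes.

Since 53 is prime, the nonzero elements of ℤ_{53} form a cyclic group of order 52.
As gcd(45, 52) = 1, raising to the 45th power is a bijection on this group: if u^45 ≡ v^45 then (uv^{−1})^45 = 1, and the only element of order dividing gcd(45, 52) = 1 is 1, so u = v.
With ψ(0) = 0 this makes ψ injective on all of ℤ_{53}, hence bijective (finite equal-size domain and codomain). In particular ψ is bijective.
Since ψ is bijective, we find the preimage of 29. The inverse of x ↦ x^45 on (ℤ_{53})^× is x ↦ x^37, because 45·37 = 1665 = 32·52 + 1 ≡ 1 (mod 52) and x^{52} = 1 for x ≠ 0 (Fermat). So ψ⁻¹(29) = 29^37 mod 53.
Repeated squaring mod 53: 29^1 ≡ 29, 29^2 ≡ 29² = 841 ≡ 46, 29^4 ≡ 46² = 2116 ≡ 49, 29^8 ≡ 49² = 2401 ≡ 16, 29^16 ≡ 16² = 256 ≡ 44, 29^32 ≡ 44² = 1936 ≡ 28. Since 37 = 32 + 4 + 1, 29^37 ≡ 28·49·29: 28·49 = 1372 ≡ 47, then 47·29 = 1363 ≡ 38. So 29^37 ≡ 38 (mod 53).
Hence ψ⁻¹(29) = 38.

38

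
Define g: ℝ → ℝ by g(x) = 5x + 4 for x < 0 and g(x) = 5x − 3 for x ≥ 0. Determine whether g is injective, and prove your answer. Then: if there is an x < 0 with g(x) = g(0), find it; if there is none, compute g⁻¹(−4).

Both pieces are strictly increasing (slopes 5 and 5), so each is injective on its own interval.
The left piece maps (−∞, 0) onto (−∞, 4); the right piece maps [0, ∞) onto [−3, ∞).
These images overlap. In particular g(0) = −3 (right piece), and solving 5x + 4 = −3 on the left piece gives x = −7/5 < 0.
So g(−7/5) = g(0) with −7/5 ≠ 0, and g is not injective. This x = −7/5 is the requested value below 0.

-7/5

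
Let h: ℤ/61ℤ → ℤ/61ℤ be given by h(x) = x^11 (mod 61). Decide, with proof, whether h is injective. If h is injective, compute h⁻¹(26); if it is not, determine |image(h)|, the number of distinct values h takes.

Since 61 is prime, the nonzero elements of ℤ/61ℤ form a cyclic group of order 60.
As gcd(11, 60) = 1, raising to the 11th power is a bijection on this group: if a^11 ≡ b^11 then (ab^{−1})^11 = 1, and the only element of order dividing gcd(11, 60) = 1 is 1, so a = b.
With h(0) = 0 this makes h injective on all of ℤ/61ℤ, hence bijective (finite equal-size domain and codomain). In particular h is injective.
Since h is injective, we find the preimage of 26. The inverse of x ↦ x^11 on (ℤ/61ℤ)^× is x ↦ x^11, because 11·11 = 121 = 2·60 + 1 ≡ 1 (mod 60) and x^{60} = 1 for x ≠ 0 (Fermat). So h⁻¹(26) = 26^11 mod 61.
Repeated squaring mod 61: 26^1 ≡ 26, 26^2 ≡ 26² = 676 ≡ 5, 26^4 ≡ 5² = 25, 26^8 ≡ 25² = 625 ≡ 15. Since 11 = 8 + 2 + 1, 26^11 ≡ 15·5·26: 15·5 = 75 ≡ 14, then 14·26 = 364 ≡ 59. So 26^11 ≡ 59 (mod 61).
Hence h⁻¹(26) = 59.

59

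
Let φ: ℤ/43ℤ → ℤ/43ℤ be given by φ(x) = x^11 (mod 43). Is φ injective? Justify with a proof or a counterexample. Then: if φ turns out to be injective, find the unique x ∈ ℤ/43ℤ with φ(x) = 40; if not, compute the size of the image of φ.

9

Since 43 is prime, the nonzero elements of ℤ/43ℤ form a cyclic group of order 42.
As gcd(11, 42) = 1, raising to the 11th power is a bijection on this group: if u^11 ≡ v^11 then (uv^{−1})^11 = 1, and the only element of order dividing gcd(11, 42) = 1 is 1, so u = v.
With φ(0) = 0 this makes φ injective on all of ℤ/43ℤ, hence bijective (finite equal-size domain and codomain). In particular φ is injective.
Since φ is injective, we find the preimage of 40. The inverse of x ↦ x^11 on (ℤ/43ℤ)^× is x ↦ x^23, because 11·23 = 253 = 6·42 + 1 ≡ 1 (mod 42) and x^{42} = 1 for x ≠ 0 (Fermat). So φ⁻¹(40) = 40^23 mod 43.
Repeated squaring mod 43: 40^1 ≡ 40, 40^2 ≡ 40² = 1600 ≡ 9, 40^4 ≡ 9² = 81 ≡ 38, 40^8 ≡ 38² = 1444 ≡ 25, 40^16 ≡ 25² = 625 ≡ 23. Since 23 = 16 + 4 + 2 + 1, 40^23 ≡ 23·38·9·40: 23·38 = 874 ≡ 14, then 14·9 = 126 ≡ 40, then 40·40 = 1600 ≡ 9. So 40^23 ≡ 9 (mod 43).
Hence φ⁻¹(40) = 9.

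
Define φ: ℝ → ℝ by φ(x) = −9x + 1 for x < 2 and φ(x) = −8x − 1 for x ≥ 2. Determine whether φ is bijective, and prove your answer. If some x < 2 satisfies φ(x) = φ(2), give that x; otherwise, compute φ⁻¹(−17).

Both pieces are strictly decreasing (slopes −9 and −8), so each is injective on its own interval.
The left piece maps (−∞, 2) onto (−17, ∞); the right piece maps [2, ∞) onto (−∞, −17].
Since −17 = −17, the images partition ℝ: φ is injective and surjective, hence bijective.
Because the two images are disjoint, no x < 2 has φ(x) = φ(2), so we compute φ⁻¹(−17): −17 lies in (−∞, −17], so solve −8x − 1 = −17: x = (−17 + 1)/(−8) = 2.

2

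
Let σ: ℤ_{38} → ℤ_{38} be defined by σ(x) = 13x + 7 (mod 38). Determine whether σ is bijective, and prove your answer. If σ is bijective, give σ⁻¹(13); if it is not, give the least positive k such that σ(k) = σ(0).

18

If σ(u) = σ(v), then 13u ≡ 13v (mod 38). Because gcd(13, 38) = 1, we may cancel 13 to get u ≡ v (mod 38).
We now compute 13⁻¹ mod 38 explicitly. Euclid's algorithm: 38 = 2·13 + 12, 13 = 1·12 + 1; back-substituting gives 1 = 3·13 − 1·38, so 13⁻¹ ≡ 3 (mod 38).
Then y ↦ 3(y − 7) is a two-sided inverse to σ, so every y ∈ ℤ_{38} has a preimage.
Hence σ is bijective.
Since σ is bijective, we compute σ⁻¹(13): solve 13x + 7 ≡ 13 (mod 38), i.e. 13x ≡ 6 (mod 38).
Multiplying by 13⁻¹ = 3 gives x ≡ 3·6 = 18 ≡ 18 (mod 38).
Check: σ(18) = 13·18 + 7 = 241 = 6·38 + 13 ≡ 13 (mod 38).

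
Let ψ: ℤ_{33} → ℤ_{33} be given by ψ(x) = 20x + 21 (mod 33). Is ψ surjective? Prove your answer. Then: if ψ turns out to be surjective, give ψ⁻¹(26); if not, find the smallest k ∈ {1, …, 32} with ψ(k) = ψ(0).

25

By definition, surjectivity means every element of the codomain has a preimage under ψ.
Since gcd(20, 33) = 1, 20 is invertible modulo 33. Euclid's algorithm: 33 = 1·20 + 13, 20 = 1·13 + 7, 13 = 1·7 + 6, 7 = 1·6 + 1; back-substituting gives 1 = 5·20 − 3·33, so 20⁻¹ ≡ 5 (mod 33).
Then y ↦ 5(y − 21) is a two-sided inverse to ψ, so every y ∈ ℤ_{33} has a preimage.
Thus ψ is surjective.
Since ψ is surjective, we compute ψ⁻¹(26): solve 20x + 21 ≡ 26 (mod 33), i.e. 20x ≡ 5 (mod 33).
Multiplying by 20⁻¹ = 5 gives x ≡ 5·5 = 25 ≡ 25 (mod 33).
Check: ψ(25) = 20·25 + 21 = 521 = 15·33 + 26 ≡ 26 (mod 33).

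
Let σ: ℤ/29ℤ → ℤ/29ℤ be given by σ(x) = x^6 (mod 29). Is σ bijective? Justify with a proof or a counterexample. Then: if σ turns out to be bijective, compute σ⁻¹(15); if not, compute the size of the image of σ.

σ(14): Repeated squaring mod 29: 14^1 ≡ 14, 14^2 ≡ 14² = 196 ≡ 22, 14^4 ≡ 22² = 484 ≡ 20. Since 6 = 4 + 2, 14^6 ≡ 20·22: 20·22 = 440 ≡ 5. So 14^6 ≡ 5 (mod 29).
σ(15): Repeated squaring mod 29: 15^1 ≡ 15, 15^2 ≡ 15² = 225 ≡ 22, 15^4 ≡ 22² = 484 ≡ 20. Since 6 = 4 + 2, 15^6 ≡ 20·22: 20·22 = 440 ≡ 5. So 15^6 ≡ 5 (mod 29).
So σ(14) = σ(15) = 5 while 14 ≠ 15, therefore σ is not injective, hence not bijective.
Since σ is not bijective, we determine |image(σ)|. Computing x^6 mod 29 for each x (by repeated squaring, reducing mod 29 at every step), the values σ(0), σ(1), …, σ(28) are: 0, 1, 6, 4, 7, 23, 24, 25, 13, 16, 22, 9, 28, 20, 5, 5, 20, 28, 9, 22, 16, 13, 25, 24, 23, 7, 4, 6, 1.
The distinct values are {0, 1, 4, 5, 6, 7, 9, 13, 16, 20, 22, 23, 24, 25, 28}; there are 15 of them.

15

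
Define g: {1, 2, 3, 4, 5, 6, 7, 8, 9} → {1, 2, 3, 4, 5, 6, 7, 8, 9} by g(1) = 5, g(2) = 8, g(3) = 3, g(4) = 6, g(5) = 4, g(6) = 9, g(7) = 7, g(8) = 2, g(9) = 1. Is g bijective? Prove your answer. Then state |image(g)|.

9

The values 5, 8, 3, 6, 4, 9, 7, 2, 1 are a permutation of {1, 2, 3, 4, 5, 6, 7, 8, 9}: each element appears exactly once.
So g is injective and surjective, hence bijective.
The image of g is {1, 2, 3, 4, 5, 6, 7, 8, 9}, which has 9 elements.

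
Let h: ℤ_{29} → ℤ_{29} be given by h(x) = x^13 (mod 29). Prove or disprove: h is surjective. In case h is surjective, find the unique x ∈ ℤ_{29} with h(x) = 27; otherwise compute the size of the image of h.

Since 29 is prime, the nonzero elements of ℤ_{29} form a cyclic group of order 28.
As gcd(13, 28) = 1, raising to the 13th power is a bijection on this group: if s^13 ≡ t^13 then (st^{−1})^13 = 1, and the only element of order dividing gcd(13, 28) = 1 is 1, so s = t.
With h(0) = 0 this makes h injective on all of ℤ_{29}, hence bijective (finite equal-size domain and codomain). In particular h is surjective.
Since h is surjective, we find the preimage of 27. The inverse of x ↦ x^13 on (ℤ_{29})^× is x ↦ x^13, because 13·13 = 169 = 6·28 + 1 ≡ 1 (mod 28) and x^{28} = 1 for x ≠ 0 (Fermat). So h⁻¹(27) = 27^13 mod 29.
Repeated squaring mod 29: 27^1 ≡ 27, 27^2 ≡ 27² = 729 ≡ 4, 27^4 ≡ 4² = 16, 27^8 ≡ 16² = 256 ≡ 24. Since 13 = 8 + 4 + 1, 27^13 ≡ 24·16·27: 24·16 = 384 ≡ 7, then 7·27 = 189 ≡ 15. So 27^13 ≡ 15 (mod 29).
Hence h⁻¹(27) = 15.

15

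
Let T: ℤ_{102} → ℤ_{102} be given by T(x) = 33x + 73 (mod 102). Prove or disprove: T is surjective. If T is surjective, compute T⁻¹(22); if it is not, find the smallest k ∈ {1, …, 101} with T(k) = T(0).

By definition, T is surjective if every y in the codomain equals T(x) for some x in the domain.
Since gcd(33, 102) = 3, we have 33x ≡ 0 (mod 3) for all x, so T(x) ≡ 1 (mod 3).
But 0 ≢ 1 (mod 3), so 0 ∈ ℤ_{102} has no preimage. So T is not surjective.
Since T is not surjective, we find the least positive k with T(k) = T(0): this means 33k ≡ 0 (mod 102), i.e. 102 ∣ 33k. Since gcd(33, 102) = 3, dividing through by 3 this holds exactly when 34 ∣ 11k, and as gcd(11, 34) = 1, exactly when 34 ∣ k.
The smallest positive such k is 34.

34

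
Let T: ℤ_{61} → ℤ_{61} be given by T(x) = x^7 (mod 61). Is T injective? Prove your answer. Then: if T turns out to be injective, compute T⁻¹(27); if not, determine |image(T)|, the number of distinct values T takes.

Since 61 is prime, the nonzero elements of ℤ_{61} form a cyclic group of order 60.
As gcd(7, 60) = 1, raising to the 7th power is a bijection on this group: if a^7 ≡ b^7 then (ab^{−1})^7 = 1, and the only element of order dividing gcd(7, 60) = 1 is 1, so a = b.
With T(0) = 0 this makes T injective on all of ℤ_{61}, hence bijective (finite equal-size domain and codomain). In particular T is injective.
Since T is injective, we find the preimage of 27. The inverse of x ↦ x^7 on (ℤ_{61})^× is x ↦ x^43, because 7·43 = 301 = 5·60 + 1 ≡ 1 (mod 60) and x^{60} = 1 for x ≠ 0 (Fermat). So T⁻¹(27) = 27^43 mod 61.
Repeated squaring mod 61: 27^1 ≡ 27, 27^2 ≡ 27² = 729 ≡ 58, 27^4 ≡ 58² = 3364 ≡ 9, 27^8 ≡ 9² = 81 ≡ 20, 27^16 ≡ 20² = 400 ≡ 34, 27^32 ≡ 34² = 1156 ≡ 58. Since 43 = 32 + 8 + 2 + 1, 27^43 ≡ 58·20·58·27: 58·20 = 1160 ≡ 1, then 1·58 = 58, then 58·27 = 1566 ≡ 41. So 27^43 ≡ 41 (mod 61).
Hence T⁻¹(27) = 41.

41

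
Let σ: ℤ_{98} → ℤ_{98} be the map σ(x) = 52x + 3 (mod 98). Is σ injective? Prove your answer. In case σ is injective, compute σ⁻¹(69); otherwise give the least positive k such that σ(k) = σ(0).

49

We have gcd(52, 98) = 2 > 1. Taking a = 0 and b = 49: σ(0) = 3 and σ(49) = 52·49 + 3 = 2551 ≡ 3 (mod 98).
So σ(0) = σ(49) while 0 ≠ 49, hence σ is not injective.
Since σ is not injective, we find the least positive k with σ(k) = σ(0): this means 52k ≡ 0 (mod 98), i.e. 98 ∣ 52k. Since gcd(52, 98) = 2, dividing through by 2 this holds exactly when 49 ∣ 26k, and as gcd(26, 49) = 1, exactly when 49 ∣ k.
The smallest positive such k is 49.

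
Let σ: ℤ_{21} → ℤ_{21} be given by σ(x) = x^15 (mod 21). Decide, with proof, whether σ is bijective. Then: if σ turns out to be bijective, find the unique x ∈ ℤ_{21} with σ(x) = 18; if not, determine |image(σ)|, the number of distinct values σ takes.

9

σ(1) = 1^15 = 1.
σ(4): Repeated squaring mod 21: 4^1 ≡ 4, 4^2 ≡ 4² = 16, 4^4 ≡ 16² = 256 ≡ 4, 4^8 ≡ 4² = 16. Since 15 = 8 + 4 + 2 + 1, 4^15 ≡ 16·4·16·4: 16·4 = 64 ≡ 1, then 1·16 = 16, then 16·4 = 64 ≡ 1. So 4^15 ≡ 1 (mod 21).
So σ(1) = σ(4) = 1 while 1 ≠ 4, hence σ is not injective, hence not bijective.
Since σ is not bijective, we determine |image(σ)|. Computing x^15 mod 21 for each x (by repeated squaring, reducing mod 21 at every step), the values σ(0), σ(1), …, σ(20) are: 0, 1, 8, 6, 1, 20, 6, 7, 8, 15, 13, 8, 6, 13, 14, 15, 1, 20, 15, 13, 20.
The distinct values are {0, 1, 6, 7, 8, 13, 14, 15, 20}; there are 9 of them.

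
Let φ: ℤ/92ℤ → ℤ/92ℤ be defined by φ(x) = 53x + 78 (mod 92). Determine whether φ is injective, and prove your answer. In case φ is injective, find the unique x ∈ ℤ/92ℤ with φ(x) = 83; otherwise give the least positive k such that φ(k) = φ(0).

73

By definition, φ is injective when φ(x_1) = φ(x_2) forces x_1 = x_2.
Suppose φ(x_1) = φ(x_2) in ℤ/92ℤ. Then 53x_1 + 78 ≡ 53x_2 + 78 (mod 92), therefore 53(x_1 − x_2) ≡ 0 (mod 92).
Since gcd(53, 92) = 1, 53 is invertible modulo 92, so x_1 − x_2 ≡ 0 (mod 92), i.e. x_1 = x_2.
Therefore φ is injective.
We now compute 53⁻¹ mod 92 explicitly. Euclid's algorithm: 92 = 1·53 + 39, 53 = 1·39 + 14, 39 = 2·14 + 11, 14 = 1·11 + 3, 11 = 3·3 + 2, 3 = 1·2 + 1; back-substituting gives 1 = 33·53 − 19·92, so 53⁻¹ ≡ 33 (mod 92).
Since φ is injective, we find φ⁻¹(83): we need 53x ≡ 83 − 78 ≡ 5 (mod 92). Using 53⁻¹ = 33: x ≡ 33·5 = 165 = 1·92 + 73, so x = 73.
Check: φ(73) = 53·73 + 78 = 3947 = 42·92 + 83 ≡ 83 (mod 92).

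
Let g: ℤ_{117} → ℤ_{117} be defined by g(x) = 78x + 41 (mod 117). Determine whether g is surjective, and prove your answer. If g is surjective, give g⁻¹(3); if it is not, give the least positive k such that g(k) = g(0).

Since gcd(78, 117) = 39, we have 78x ≡ 0 (mod 39) for all x, so g(x) ≡ 2 (mod 39).
But 0 ≢ 2 (mod 39), so 0 ∈ ℤ_{117} has no preimage. Thus g is not surjective.
Since g is not surjective, we find the least positive k with g(k) = g(0): this means 78k ≡ 0 (mod 117), i.e. 117 ∣ 78k. Since gcd(78, 117) = 39, dividing through by 39 this holds exactly when 3 ∣ 2k, and as gcd(2, 3) = 1, exactly when 3 ∣ k.
The smallest positive such k is 3.

3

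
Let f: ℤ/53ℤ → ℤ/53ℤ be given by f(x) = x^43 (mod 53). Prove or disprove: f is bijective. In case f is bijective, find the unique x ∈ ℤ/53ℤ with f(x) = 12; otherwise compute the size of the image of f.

48

Since 53 is prime, the nonzero elements of ℤ/53ℤ form a cyclic group of order 52.
As gcd(43, 52) = 1, raising to the 43rd power is a bijection on this group: if a^43 ≡ b^43 then (ab^{−1})^43 = 1, and the only element of order dividing gcd(43, 52) = 1 is 1, so a = b.
With f(0) = 0 this makes f injective on all of ℤ/53ℤ, hence bijective (finite equal-size domain and codomain). In particular f is bijective.
Since f is bijective, we find the preimage of 12. The inverse of x ↦ x^43 on (ℤ/53ℤ)^× is x ↦ x^23, because 43·23 = 989 = 19·52 + 1 ≡ 1 (mod 52) and x^{52} = 1 for x ≠ 0 (Fermat). So f⁻¹(12) = 12^23 mod 53.
Repeated squaring mod 53: 12^1 ≡ 12, 12^2 ≡ 12² = 144 ≡ 38, 12^4 ≡ 38² = 1444 ≡ 13, 12^8 ≡ 13² = 169 ≡ 10, 12^16 ≡ 10² = 100 ≡ 47. Since 23 = 16 + 4 + 2 + 1, 12^23 ≡ 47·13·38·12: 47·13 = 611 ≡ 28, then 28·38 = 1064 ≡ 4, then 4·12 = 48. So 12^23 ≡ 48 (mod 53).
Hence f⁻¹(12) = 48.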